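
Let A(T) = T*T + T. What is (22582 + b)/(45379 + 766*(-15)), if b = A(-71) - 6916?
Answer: 20636/33889 ≈ 0.60893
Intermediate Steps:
A(T) = T + T² (A(T) = T² + T = T + T²)
b = -1946 (b = -71*(1 - 71) - 6916 = -71*(-70) - 6916 = 4970 - 6916 = -1946)
(22582 + b)/(45379 + 766*(-15)) = (22582 - 1946)/(45379 + 766*(-15)) = 20636/(45379 - 11490) = 20636/33889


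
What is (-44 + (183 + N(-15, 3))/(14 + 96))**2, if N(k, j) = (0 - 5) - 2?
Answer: 44944/25 ≈ 1797.8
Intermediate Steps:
N(k, j) = -7 (N(k, j) = -5 - 2 = -7)
(-44 + (183 + N(-15, 3))/(14 + 96))**2 = (-44 + (183 - 7)/(14 + 96))**2 = (-44 + 176/110)**2 = (-44 + 176*(1/110))**2 = (-44 + 8/5)**2 = (-212/5)**2 = 44944/25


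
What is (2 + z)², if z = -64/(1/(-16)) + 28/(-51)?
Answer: 2735080804/2601 ≈ 1.0516e+6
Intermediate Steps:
z = 52196/51 (z = -64/(-1/16) + 28*(-1/51) = -64*(-16) - 28/51 = 1024 - 28/51 = 52196/51 ≈ 1023.5)
(2 + z)² = (2 + 52196/51)² = (52298/51)² = 2735080804/2601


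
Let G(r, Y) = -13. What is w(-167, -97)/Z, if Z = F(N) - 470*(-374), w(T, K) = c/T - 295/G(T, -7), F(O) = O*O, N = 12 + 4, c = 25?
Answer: 12235/95543539 ≈ 0.00012806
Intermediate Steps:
N = 16
F(O) = O²
w(T, K) = 295/13 + 25/T (w(T, K) = 25/T - 295/(-13) = 25/T - 295*(-1/13) = 25/T + 295/13 = 295/13 + 25/T)
Z = 176036 (Z = 16² - 470*(-374) = 256 + 175780 = 176036)
w(-167, -97)/Z = (295/13 + 25/(-167))/176036 = (295/13 + 25*(-1/167))*(1/176036) = (295/13 - 25/167)*(1/176036) = (48940/2171)*(1/176036) = 12235/95543539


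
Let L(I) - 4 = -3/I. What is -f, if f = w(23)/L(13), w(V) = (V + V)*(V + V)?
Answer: -27508/49 ≈ -561.39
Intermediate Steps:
w(V) = 4*V**2 (w(V) = (2*V)*(2*V) = 4*V**2)
L(I) = 4 - 3/I
f = 27508/49 (f = (4*23**2)/(4 - 3/13) = (4*529)/(4 - 3*1/13) = 2116/(4 - 3/13) = 2116/(49/13) = 2116*(13/49) = 27508/49 ≈ 561.39)
-f = -1*27508/49 = -27508/49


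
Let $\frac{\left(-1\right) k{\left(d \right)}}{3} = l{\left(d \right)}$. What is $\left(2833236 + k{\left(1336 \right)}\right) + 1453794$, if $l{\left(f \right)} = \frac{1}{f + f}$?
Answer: $\frac{11454944157}{2672} \approx 4.287 \cdot 10^{6}$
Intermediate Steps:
$l{\left(f \right)} = \frac{1}{2 f}$
$k{\left(d \right)} = - \frac{3}{2 d}$ ($k{\left(d \right)} = - 3 \frac{1}{2 d} = - \frac{3}{2 d}$)
$\left(2833236 + k{\left(1336 \right)}\right) + 1453794 = \left(2833236 - \frac{3}{2 \cdot 1336}\right) + 1453794 = \left(2833236 - \frac{3}{2672}\right) + 1453794 = \frac{7570406589}{2672} + 1453794 = \frac{11454944157}{2672}$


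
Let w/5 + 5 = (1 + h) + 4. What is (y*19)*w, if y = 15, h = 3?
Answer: 4275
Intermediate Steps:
w = 15 (w = -25 + 5*((1 + 3) + 4) = -25 + 5*(4 + 4) = -25 + 5*8 = -25 + 40 = 15)
(y*19)*w = (15*19)*15 = 285*15 = 4275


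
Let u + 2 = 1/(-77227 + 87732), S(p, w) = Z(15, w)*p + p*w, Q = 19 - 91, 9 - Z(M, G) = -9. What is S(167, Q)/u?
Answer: 31578030/7003 ≈ 4509.2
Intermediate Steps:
Z(M, G) = 18 (Z(M, G) = 9 - 1*(-9) = 9 + 9 = 18)
Q = -72
S(p, w) = 18*p + p*w
u = -21009/10505 (u = -2 + 1/(-77227 + 87732) = -2 + 1/10505 = -21009/10505 ≈ -1.9999)
S(167, Q)/u = (167*(18 - 72))/(-21009/10505) = (167*(-54))*(-10505/21009) = -9018*(-10505/21009) = 31578030/7003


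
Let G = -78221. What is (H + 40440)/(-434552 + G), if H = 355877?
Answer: -396317/512773 ≈ -0.77289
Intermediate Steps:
(H + 40440)/(-434552 + G) = (355877 + 40440)/(-434552 - 78221) = 396317/(-512773) = 396317*(-1/512773) = -396317/512773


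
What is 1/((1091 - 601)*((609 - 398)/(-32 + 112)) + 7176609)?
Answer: 8/57423211 ≈ 1.3932e-7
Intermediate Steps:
1/((1091 - 601)*((609 - 398)/(-32 + 112)) + 7176609) = 1/(490*(211/80) + 7176609) = 1/(10339/8 + 7176609) = 1/(57423211/8) = 8/57423211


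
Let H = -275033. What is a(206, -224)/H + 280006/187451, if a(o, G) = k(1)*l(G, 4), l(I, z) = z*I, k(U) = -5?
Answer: 6924646338/4686837353 ≈ 1.4775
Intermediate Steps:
l(I, z) = I*z
a(o, G) = -20*G (a(o, G) = -5*G*4 = -20*G)
a(206, -224)/H + 280006/187451 = -20*(-224)/(-275033) + 280006/187451 = 4480*(-1/275033) + 280006*(1/187451) = -4480/275033 + 280006/187451 = 6924646338/4686837353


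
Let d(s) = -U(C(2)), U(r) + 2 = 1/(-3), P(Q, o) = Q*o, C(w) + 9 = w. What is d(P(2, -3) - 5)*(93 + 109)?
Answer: 1414/3 ≈ 471.33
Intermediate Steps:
C(w) = -9 + w
U(r) = -7/3 (U(r) = -2 + 1/(-3) = -2 - ⅓ = -7/3)
d(s) = 7/3 (d(s) = -1*(-7/3) = 7/3)
d(P(2, -3) - 5)*(93 + 109) = 7*(93 + 109)/3 = (7/3)*202 = 1414/3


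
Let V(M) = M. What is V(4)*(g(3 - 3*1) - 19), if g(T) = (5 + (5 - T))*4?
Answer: 84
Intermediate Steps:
g(T) = 40 - 4*T (g(T) = (10 - T)*4 = 40 - 4*T)
V(4)*(g(3 - 3*1) - 19) = 4*((40 - 4*(3 - 3*1)) - 19) = 4*((40 - 4*(3 - 3)) - 19) = 4*((40 - 4*0) - 19) = 4*((40 + 0) - 19) = 4*(40 - 19) = 4*21 = 84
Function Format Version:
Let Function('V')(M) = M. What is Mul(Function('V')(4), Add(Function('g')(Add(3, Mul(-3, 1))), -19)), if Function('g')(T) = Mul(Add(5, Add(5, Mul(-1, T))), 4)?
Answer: 84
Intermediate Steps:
Function('g')(T) = Add(40, Mul(-4, T)) (Function('g')(T) = Mul(Add(10, Mul(-1, T)), 4) = Add(40, Mul(-4, T)))
Mul(Function('V')(4), Add(Function('g')(Add(3, Mul(-3, 1))), -19)) = Mul(4, Add(Add(40, Mul(-4, Add(3, Mul(-3, 1)))), -19)) = Mul(4, Add(Add(40, Mul(-4, Add(3, -3))), -19)) = Mul(4, Add(Add(40, Mul(-4, 0)), -19)) = Mul(4, Add(Add(40, 0), -19)) = Mul(4, Add(40, -19)) = Mul(4, 21) = 84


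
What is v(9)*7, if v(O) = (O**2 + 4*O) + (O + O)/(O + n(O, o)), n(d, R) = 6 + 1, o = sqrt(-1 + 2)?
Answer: 6615/8 ≈ 826.88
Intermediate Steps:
o = 1 (o = sqrt(1) = 1)
n(d, R) = 7
v(O) = O**2 + 4*O + 2*O/(7 + O) (v(O) = (O**2 + 4*O) + (O + O)/(O + 7) = (O**2 + 4*O) + (2*O)/(7 + O) = (O**2 + 4*O) + 2*O/(7 + O) = O**2 + 4*O + 2*O/(7 + O))
v(9)*7 = (9*(30 + 9**2 + 11*9)/(7 + 9))*7 = (9*(30 + 81 + 99)/16)*7 = (9*(1/16)*210)*7 = (945/8)*7 = 6615/8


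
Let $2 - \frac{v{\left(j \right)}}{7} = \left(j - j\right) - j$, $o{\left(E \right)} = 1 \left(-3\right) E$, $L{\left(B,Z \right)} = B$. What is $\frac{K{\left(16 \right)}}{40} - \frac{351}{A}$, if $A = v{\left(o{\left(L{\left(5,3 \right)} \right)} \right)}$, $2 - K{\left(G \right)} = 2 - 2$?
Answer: $\frac{547}{140} \approx 3.9071$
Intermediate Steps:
$o{\left(E \right)} = - 3 E$
$v{\left(j \right)} = 14 + 7 j$ ($v{\left(j \right)} = 14 - 7 \left(\left(j - j\right) - j\right) = 14 - 7 \left(0 - j\right) = 14 - 7 \left(- j\right) = 14 + 7 j$)
$K{\left(G \right)} = 2$ ($K{\left(G \right)} = 2 - \left(2 - 2\right) = 2 - 0 = 2 + 0 = 2$)
$A = -91$ ($A = 14 + 7 \left(\left(-3\right) 5\right) = 14 + 7 \left(-15\right) = 14 - 105 = -91$)
$\frac{K{\left(16 \right)}}{40} - \frac{351}{A} = \frac{2}{40} - \frac{351}{-91} = 2 \cdot \frac{1}{40} - - \frac{27}{7} = \frac{1}{20} + \frac{27}{7} = \frac{547}{140}$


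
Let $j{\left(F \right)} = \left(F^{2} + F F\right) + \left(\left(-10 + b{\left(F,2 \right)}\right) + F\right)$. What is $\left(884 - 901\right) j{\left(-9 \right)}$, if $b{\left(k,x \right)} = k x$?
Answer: $-2125$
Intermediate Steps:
$j{\left(F \right)} = -10 + 2 F^{2} + 3 F$ ($j{\left(F \right)} = \left(F^{2} + F F\right) + \left(\left(-10 + F 2\right) + F\right) = \left(F^{2} + F^{2}\right) + \left(\left(-10 + 2 F\right) + F\right) = 2 F^{2} + \left(-10 + 3 F\right) = -10 + 2 F^{2} + 3 F$)
$\left(884 - 901\right) j{\left(-9 \right)} = \left(884 - 901\right) \left(-10 + 2 \left(-9\right)^{2} + 3 \left(-9\right)\right) = - 17 \left(-10 + 2 \cdot 81 - 27\right) = - 17 \left(-10 + 162 - 27\right) = \left(-17\right) 125 = -2125$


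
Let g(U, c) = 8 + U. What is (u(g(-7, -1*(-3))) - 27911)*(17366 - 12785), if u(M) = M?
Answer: -127855710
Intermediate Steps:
(u(g(-7, -1*(-3))) - 27911)*(17366 - 12785) = ((8 - 7) - 27911)*(17366 - 12785) = (1 - 27911)*4581 = -27910*4581 = -127855710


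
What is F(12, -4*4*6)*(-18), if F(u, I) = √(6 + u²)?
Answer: -90*√6 ≈ -220.45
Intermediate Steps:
F(12, -4*4*6)*(-18) = √(6 + 12²)*(-18) = √(6 + 144)*(-18) = √150*(-18) = (5*√6)*(-18) = -90*√6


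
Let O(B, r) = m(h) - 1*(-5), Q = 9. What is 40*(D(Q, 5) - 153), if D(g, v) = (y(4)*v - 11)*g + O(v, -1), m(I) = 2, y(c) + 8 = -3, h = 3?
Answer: -29600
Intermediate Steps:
y(c) = -11 (y(c) = -8 - 3 = -11)
O(B, r) = 7 (O(B, r) = 2 - 1*(-5) = 2 + 5 = 7)
D(g, v) = 7 + g*(-11 - 11*v) (D(g, v) = (-11*v - 11)*g + 7 = (-11 - 11*v)*g + 7 = g*(-11 - 11*v) + 7 = 7 + g*(-11 - 11*v))
40*(D(Q, 5) - 153) = 40*((7 - 11*9 - 11*9*5) - 153) = 40*((7 - 99 - 495) - 153) = 40*(-587 - 153) = 40*(-740) = -29600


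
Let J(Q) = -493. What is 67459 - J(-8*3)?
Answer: 67952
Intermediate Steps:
67459 - J(-8*3) = 67459 - 1*(-493) = 67459 + 493 = 67952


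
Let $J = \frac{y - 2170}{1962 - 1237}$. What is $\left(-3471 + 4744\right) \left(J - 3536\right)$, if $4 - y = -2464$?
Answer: $- \frac{3263083446}{725} \approx -4.5008 \cdot 10^{6}$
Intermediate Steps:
$y = 2468$ ($y = 4 - -2464 = 4 + 2464 = 2468$)
$J = \frac{298}{725}$ ($J = \frac{2468 - 2170}{1962 - 1237} = \frac{298}{725} \approx 0.41103$)
$\left(-3471 + 4744\right) \left(J - 3536\right) = \left(-3471 + 4744\right) \left(\frac{298}{725} - 3536\right) = 1273 \left(\frac{298}{725} - 3536\right) = 1273 \left(- \frac{2563302}{725}\right) = - \frac{3263083446}{725}$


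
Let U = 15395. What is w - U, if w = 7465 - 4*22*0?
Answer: -7930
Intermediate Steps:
w = 7465 (w = 7465 - 88*0 = 7465 + 0 = 7465)
w - U = 7465 - 1*15395 = 7465 - 15395 = -7930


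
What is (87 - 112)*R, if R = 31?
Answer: -775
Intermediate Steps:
(87 - 112)*R = (87 - 112)*31 = -25*31 = -775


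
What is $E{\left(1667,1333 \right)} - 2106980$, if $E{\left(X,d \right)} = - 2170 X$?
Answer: $-5724370$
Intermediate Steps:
$E{\left(1667,1333 \right)} - 2106980 = \left(-2170\right) 1667 - 2106980 = -3617390 - 2106980 = -5724370$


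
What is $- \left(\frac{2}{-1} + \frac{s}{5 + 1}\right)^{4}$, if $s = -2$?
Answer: $- \frac{2401}{81} \approx -29.642$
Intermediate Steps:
$- \left(\frac{2}{-1} + \frac{s}{5 + 1}\right)^{4} = - \left(\frac{2}{-1} - \frac{2}{5 + 1}\right)^{4} = - \left(2 \left(-1\right) - \frac{2}{6}\right)^{4} = - \left(-2 - \frac{1}{3}\right)^{4} = - \left(- \frac{7}{3}\right)^{4} = \left(-1\right) \frac{2401}{81} = - \frac{2401}{81}$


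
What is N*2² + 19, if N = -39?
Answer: -137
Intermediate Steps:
N*2² + 19 = -39*2² + 19 = -39*4 + 19 = -156 + 19 = -137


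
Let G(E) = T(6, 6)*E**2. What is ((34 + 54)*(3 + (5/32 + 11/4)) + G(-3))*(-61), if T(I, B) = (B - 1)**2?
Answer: -181719/4 ≈ -45430.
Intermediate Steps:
T(I, B) = (-1 + B)**2
G(E) = 25*E**2 (G(E) = (-1 + 6)**2*E**2 = 5**2*E**2 = 25*E**2)
((34 + 54)*(3 + (5/32 + 11/4)) + G(-3))*(-61) = ((34 + 54)*(3 + (5/32 + 11/4)) + 25*(-3)**2)*(-61) = (88*(3 + (5*(1/32) + 11*(1/4))) + 25*9)*(-61) = (88*(3 + (5/32 + 11/4)) + 225)*(-61) = (88*(3 + 93/32) + 225)*(-61) = (88*(189/32) + 225)*(-61) = (2079/4 + 225)*(-61) = (2979/4)*(-61) = -181719/4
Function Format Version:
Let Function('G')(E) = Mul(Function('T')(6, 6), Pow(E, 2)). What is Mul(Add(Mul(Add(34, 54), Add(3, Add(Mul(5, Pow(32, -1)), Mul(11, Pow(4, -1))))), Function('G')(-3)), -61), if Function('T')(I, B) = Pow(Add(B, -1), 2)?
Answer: Rational(-181719, 4) ≈ -45430.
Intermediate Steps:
Function('T')(I, B) = Pow(Add(-1, B), 2)
Function('G')(E) = Mul(25, Pow(E, 2)) (Function('G')(E) = Mul(Pow(Add(-1, 6), 2), Pow(E, 2)) = Mul(Pow(5, 2), Pow(E, 2)) = Mul(25, Pow(E, 2)))
Mul(Add(Mul(Add(34, 54), Add(3, Add(Mul(5, Pow(32, -1)), Mul(11, Pow(4, -1))))), Function('G')(-3)), -61) = Mul(Add(Mul(Add(34, 54), Add(3, Add(Mul(5, Pow(32, -1)), Mul(11, Pow(4, -1))))), Mul(25, Pow(-3, 2))), -61) = Mul(Add(Mul(88, Add(3, Add(Mul(5, Rational(1, 32)), Mul(11, Rational(1, 4))))), Mul(25, 9)), -61) = Mul(Add(Mul(88, Add(3, Add(Rational(5, 32), Rational(11, 4)))), 225), -61) = Mul(Add(Mul(88, Add(3, Rational(93, 32))), 225), -61) = Mul(Add(Mul(88, Rational(189, 32)), 225), -61) = Mul(Add(Rational(2079, 4), 225), -61) = Mul(Rational(2979, 4), -61) = Rational(-181719, 4)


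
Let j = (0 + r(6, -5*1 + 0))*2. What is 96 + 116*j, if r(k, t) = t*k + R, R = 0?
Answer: -6864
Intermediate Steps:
r(k, t) = k*t (r(k, t) = t*k + 0 = k*t + 0 = k*t)
j = -60 (j = (0 + 6*(-5*1 + 0))*2 = (0 + 6*(-5 + 0))*2 = (0 + 6*(-5))*2 = (0 - 30)*2 = -30*2 = -60)
96 + 116*j = 96 + 116*(-60) = 96 - 6960 = -6864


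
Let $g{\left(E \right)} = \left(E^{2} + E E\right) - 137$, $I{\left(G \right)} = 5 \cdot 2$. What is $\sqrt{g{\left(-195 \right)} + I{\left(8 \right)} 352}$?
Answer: $\sqrt{79433} \approx 281.84$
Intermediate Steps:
$I{\left(G \right)} = 10$
$g{\left(E \right)} = -137 + 2 E^{2}$ ($g{\left(E \right)} = \left(E^{2} + E^{2}\right) - 137 = 2 E^{2} - 137 = -137 + 2 E^{2}$)
$\sqrt{g{\left(-195 \right)} + I{\left(8 \right)} 352} = \sqrt{\left(-137 + 2 \left(-195\right)^{2}\right) + 10 \cdot 352} = \sqrt{\left(-137 + 2 \cdot 38025\right) + 3520} = \sqrt{\left(-137 + 76050\right) + 3520} = \sqrt{75913 + 3520} = \sqrt{79433}$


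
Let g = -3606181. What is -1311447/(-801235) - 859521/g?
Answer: 5417993562342/2889398433535 ≈ 1.8751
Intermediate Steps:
-1311447/(-801235) - 859521/g = -1311447/(-801235) - 859521/(-3606181) = -1311447*(-1/801235) - 859521*(-1/3606181) = 1311447/801235 + 859521/3606181 = 5417993562342/2889398433535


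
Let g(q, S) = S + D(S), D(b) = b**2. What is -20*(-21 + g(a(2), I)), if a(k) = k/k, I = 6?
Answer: -420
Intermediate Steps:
a(k) = 1
g(q, S) = S + S**2
-20*(-21 + g(a(2), I)) = -20*(-21 + 6*(1 + 6)) = -20*(-21 + 6*7) = -20*(-21 + 42) = -20*21 = -420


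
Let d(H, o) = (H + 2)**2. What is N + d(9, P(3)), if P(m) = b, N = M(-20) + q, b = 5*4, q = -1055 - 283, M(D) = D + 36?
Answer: -1201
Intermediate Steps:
M(D) = 36 + D
q = -1338
b = 20
N = -1322 (N = (36 - 20) - 1338 = 16 - 1338 = -1322)
P(m) = 20
d(H, o) = (2 + H)**2
N + d(9, P(3)) = -1322 + (2 + 9)**2 = -1322 + 11**2 = -1322 + 121 = -1201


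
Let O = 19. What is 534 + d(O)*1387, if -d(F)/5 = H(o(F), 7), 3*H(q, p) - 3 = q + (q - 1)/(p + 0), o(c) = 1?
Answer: -26138/3 ≈ -8712.7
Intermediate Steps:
H(q, p) = 1 + q/3 + (-1 + q)/(3*p) (H(q, p) = 1 + (q + (q - 1)/(p + 0))/3 = 1 + (q + (-1 + q)/p)/3 = 1 + (q/3 + (-1 + q)/(3*p)) = 1 + q/3 + (-1 + q)/(3*p))
d(F) = -20/3 (d(F) = -5*(-1 + 1 + 7*(3 + 1))/(3*7) = -5*(-1 + 1 + 7*4)/(3*7) = -5*(-1 + 1 + 28)/(3*7) = -5*28/(3*7) = -5*4/3 = -20/3)
534 + d(O)*1387 = 534 - 20/3*1387 = 534 - 27740/3 = -26138/3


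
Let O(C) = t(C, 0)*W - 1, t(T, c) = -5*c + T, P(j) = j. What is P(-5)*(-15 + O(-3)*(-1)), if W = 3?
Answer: 25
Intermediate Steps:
t(T, c) = T - 5*c
O(C) = -1 + 3*C (O(C) = (C - 5*0)*3 - 1 = (C + 0)*3 - 1 = C*3 - 1 = 3*C - 1 = -1 + 3*C)
P(-5)*(-15 + O(-3)*(-1)) = -5*(-15 + (-1 + 3*(-3))*(-1)) = -5*(-15 + (-1 - 9)*(-1)) = -5*(-15 - 10*(-1)) = -5*(-15 + 10) = -5*(-5) = 25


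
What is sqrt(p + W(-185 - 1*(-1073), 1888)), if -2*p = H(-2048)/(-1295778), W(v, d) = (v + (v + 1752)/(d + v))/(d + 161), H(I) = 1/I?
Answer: sqrt(167593579808912743775959230)/19654443633792 ≈ 0.65867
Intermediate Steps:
W(v, d) = (v + (1752 + v)/(d + v))/(161 + d)
p = -1/5307506688 (p = -1/(2*(-2048)*(-1295778)) = -(-1)*(-1)/(4096*1295778) = -1/2*1/2653753344 = -1/5307506688 ≈ -1.8841e-10)
sqrt(p + W(-185 - 1*(-1073), 1888)) = sqrt(-1/5307506688 + (1752 + (-185 - 1*(-1073)) + (-185 - 1*(-1073))**2 + 1888*(-185 - 1*(-1073)))/(1888**2 + 161*1888 + 161*(-185 - 1*(-1073)) + 1888*(-185 - 1*(-1073)))) = sqrt(-1/5307506688 + (1752 + (-185 + 1073) + (-185 + 1073)**2 + 1888*(-185 + 1073))/(3564544 + 303968 + 161*(-185 + 1073) + 1888*(-185 + 1073))) = sqrt(-1/5307506688 + (1752 + 888 + 888**2 + 1888*888)/(3564544 + 303968 + 161*888 + 1888*888)) = sqrt(-1/5307506688 + (1752 + 888 + 788544 + 1676544)/(3564544 + 303968 + 142968 + 1676544)) = sqrt(-1/5307506688 + 2467728/5688024) = sqrt(-1/5307506688 + (1/5688024)*2467728) = sqrt(-1/5307506688 + 102822/237001) = sqrt(545728452436535/1257884392562688) = sqrt(167593579808912743775959230)/19654443633792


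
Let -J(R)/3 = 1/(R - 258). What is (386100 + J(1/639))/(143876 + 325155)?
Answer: 63652834017/77324919691 ≈ 0.82319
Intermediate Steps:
J(R) = -3/(-258 + R) (J(R) = -3/(R - 258) = -3/(-258 + R))
(386100 + J(1/639))/(143876 + 325155) = (386100 - 3/(-258 + 1/639))/(143876 + 325155) = (386100 - 3/(-258 + 1/639))/469031 = (386100 - 3/(-164861/639))*(1/469031) = (386100 - 3*(-639/164861))*(1/469031) = (386100 + 1917/164861)*(1/469031) = (63652834017/164861)*(1/469031) = 63652834017/77324919691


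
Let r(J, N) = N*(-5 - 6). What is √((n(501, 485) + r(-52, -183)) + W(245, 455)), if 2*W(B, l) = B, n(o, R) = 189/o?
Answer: √238269922/334 ≈ 46.216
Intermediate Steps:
W(B, l) = B/2
r(J, N) = -11*N (r(J, N) = N*(-11) = -11*N)
√((n(501, 485) + r(-52, -183)) + W(245, 455)) = √((189/501 - 11*(-183)) + (½)*245) = √((189*(1/501) + 2013) + 245/2) = √((63/167 + 2013) + 245/2) = √(336234/167 + 245/2) = √(713383/334) = √238269922/334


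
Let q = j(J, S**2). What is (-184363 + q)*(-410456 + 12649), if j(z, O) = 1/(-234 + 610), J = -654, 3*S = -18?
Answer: 27576174972009/376 ≈ 7.3341e+10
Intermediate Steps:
S = -6 (S = (1/3)*(-18) = -6)
j(z, O) = 1/376
q = 1/376 ≈ 0.0026596
(-184363 + q)*(-410456 + 12649) = (-184363 + 1/376)*(-410456 + 12649) = -69320487/376*(-397807) = 27576174972009/376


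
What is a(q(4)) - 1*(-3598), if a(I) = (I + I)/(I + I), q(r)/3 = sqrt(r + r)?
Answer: 3599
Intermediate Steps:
q(r) = 3*sqrt(2)*sqrt(r) (q(r) = 3*sqrt(r + r) = 3*sqrt(2*r) = 3*(sqrt(2)*sqrt(r)) = 3*sqrt(2)*sqrt(r))
a(I) = 1 (a(I) = (2*I)/((2*I)) = (2*I)*(1/(2*I)) = 1)
a(q(4)) - 1*(-3598) = 1 - 1*(-3598) = 1 + 3598 = 3599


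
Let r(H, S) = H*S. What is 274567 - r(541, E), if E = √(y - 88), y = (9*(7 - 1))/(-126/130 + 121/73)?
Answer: 274567 - 541*I*√25456837/1633 ≈ 2.7457e+5 - 1671.5*I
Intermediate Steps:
y = 128115/1633 (y = (9*6)/(-126*1/130 + 121*(1/73)) = 54/(-63/65 + 121/73) = 54/(3266/4745) = 54*(4745/3266) = 128115/1633 ≈ 78.454)
E = I*√25456837/1633 (E = √(128115/1633 - 88) = √(-15589/1633) = I*√25456837/1633 ≈ 3.0897*I)
274567 - r(541, E) = 274567 - 541*I*√25456837/1633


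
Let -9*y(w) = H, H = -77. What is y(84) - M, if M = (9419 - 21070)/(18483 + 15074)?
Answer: 2688748/302013 ≈ 8.9028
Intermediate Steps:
M = -11651/33557 ≈ -0.34720
y(w) = 77/9 (y(w) = -⅑*(-77) = 77/9)
y(84) - M = 77/9 - 1*(-11651/33557) = 77/9 + 11651/33557 = 2688748/302013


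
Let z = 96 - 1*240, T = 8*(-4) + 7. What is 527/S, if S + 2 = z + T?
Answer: -527/171 ≈ -3.0819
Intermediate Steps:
T = -25 (T = -32 + 7 = -25)
z = -144 (z = 96 - 240 = -144)
S = -171 (S = -2 + (-144 - 25) = -2 - 169 = -171)
527/S = 527/(-171) = 527*(-1/171) = -527/171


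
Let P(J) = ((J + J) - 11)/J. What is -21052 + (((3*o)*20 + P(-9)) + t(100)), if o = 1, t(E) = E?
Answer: -187999/9 ≈ -20889.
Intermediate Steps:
P(J) = (-11 + 2*J)/J (P(J) = (2*J - 11)/J = (-11 + 2*J)/J)
-21052 + (((3*o)*20 + P(-9)) + t(100)) = -21052 + (((3*1)*20 + (2 - 11/(-9))) + 100) = -21052 + ((3*20 + (2 - 11*(-⅑))) + 100) = -21052 + ((60 + (2 + 11/9)) + 100) = -21052 + ((60 + 29/9) + 100) = -21052 + (569/9 + 100) = -21052 + 1469/9 = -187999/9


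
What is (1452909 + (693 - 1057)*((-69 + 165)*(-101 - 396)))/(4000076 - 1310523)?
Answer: 18820077/2689553 ≈ 6.9975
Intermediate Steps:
(1452909 + (693 - 1057)*((-69 + 165)*(-101 - 396)))/(4000076 - 1310523) = (1452909 - 34944*(-497))/2689553 = (1452909 - 364*(-47712))*(1/2689553) = (1452909 + 17367168)*(1/2689553) = 18820077*(1/2689553) = 18820077/2689553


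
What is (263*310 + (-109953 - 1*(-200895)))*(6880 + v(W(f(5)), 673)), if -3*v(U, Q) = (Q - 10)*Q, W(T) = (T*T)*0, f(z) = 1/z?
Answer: -24465670616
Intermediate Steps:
W(T) = 0 (W(T) = T²*0 = 0)
v(U, Q) = -Q*(-10 + Q)/3 (v(U, Q) = -(Q - 10)*Q/3 = -(-10 + Q)*Q/3 = -Q*(-10 + Q)/3)
(263*310 + (-109953 - 1*(-200895)))*(6880 + v(W(f(5)), 673)) = (263*310 + (-109953 - 1*(-200895)))*(6880 + (⅓)*673*(10 - 1*673)) = (81530 + (-109953 + 200895))*(6880 + (⅓)*673*(10 - 673)) = (81530 + 90942)*(6880 + (⅓)*673*(-663)) = 172472*(6880 - 148733) = 172472*(-141853) = -24465670616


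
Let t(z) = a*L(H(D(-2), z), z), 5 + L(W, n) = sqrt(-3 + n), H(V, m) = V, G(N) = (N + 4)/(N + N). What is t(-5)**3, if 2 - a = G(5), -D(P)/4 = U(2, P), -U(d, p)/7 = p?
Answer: -1331/200 + 89177*I*sqrt(2)/500 ≈ -6.655 + 252.23*I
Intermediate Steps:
U(d, p) = -7*p
D(P) = 28*P (D(P) = -(-28)*P = 28*P)
G(N) = (4 + N)/(2*N) (G(N) = (4 + N)/((2*N)) = (4 + N)*(1/(2*N)) = (4 + N)/(2*N))
L(W, n) = -5 + sqrt(-3 + n)
a = 11/10 (a = 2 - (4 + 5)/(2*5) = 2 - 9/(2*5) = 2 - 1*9/10 = 2 - 9/10 = 11/10 ≈ 1.1000)
t(z) = -11/2 + 11*sqrt(-3 + z)/10 (t(z) = 11*(-5 + sqrt(-3 + z))/10 = -11/2 + 11*sqrt(-3 + z)/10)
t(-5)**3 = (-11/2 + 11*sqrt(-3 - 5)/10)**3 = (-11/2 + 11*sqrt(-8)/10)**3 = (-11/2 + 11*(2*I*sqrt(2))/10)**3 = (-11/2 + 11*I*sqrt(2)/5)**3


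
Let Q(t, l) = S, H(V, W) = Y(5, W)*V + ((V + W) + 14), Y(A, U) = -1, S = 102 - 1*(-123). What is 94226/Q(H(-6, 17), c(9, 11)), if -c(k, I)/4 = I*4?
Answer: 94226/225 ≈ 418.78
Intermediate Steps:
S = 225 (S = 102 + 123 = 225)
c(k, I) = -16*I (c(k, I) = -4*I*4 = -16*I)
H(V, W) = 14 + W (H(V, W) = -V + ((V + W) + 14) = -V + (14 + V + W) = 14 + W)
Q(t, l) = 225
94226/Q(H(-6, 17), c(9, 11)) = 94226/225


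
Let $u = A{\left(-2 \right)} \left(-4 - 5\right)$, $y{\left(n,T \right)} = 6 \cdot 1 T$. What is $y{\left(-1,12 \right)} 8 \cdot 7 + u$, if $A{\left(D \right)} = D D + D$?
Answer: $4014$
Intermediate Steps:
$A{\left(D \right)} = D + D^{2}$ ($A{\left(D \right)} = D^{2} + D = D + D^{2}$)
$y{\left(n,T \right)} = 6 T$
$u = -18$ ($u = - 2 \left(1 - 2\right) \left(-4 - 5\right) = \left(-2\right) \left(-1\right) \left(-9\right) = 2 \left(-9\right) = -18$)
$y{\left(-1,12 \right)} 8 \cdot 7 + u = 6 \cdot 12 \cdot 8 \cdot 7 - 18 = 72 \cdot 56 - 18 = 4032 - 18 = 4014$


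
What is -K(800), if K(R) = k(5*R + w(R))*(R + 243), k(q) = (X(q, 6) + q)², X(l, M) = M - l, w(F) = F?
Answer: -37548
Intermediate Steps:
k(q) = 36 (k(q) = ((6 - q) + q)² = 6² = 36)
K(R) = 8748 + 36*R (K(R) = 36*(R + 243) = 36*(243 + R) = 8748 + 36*R)
-K(800) = -(8748 + 36*800) = -(8748 + 28800) = -1*37548 = -37548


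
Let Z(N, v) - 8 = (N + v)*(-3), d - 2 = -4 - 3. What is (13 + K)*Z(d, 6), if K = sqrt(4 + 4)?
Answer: 65 + 10*sqrt(2) ≈ 79.142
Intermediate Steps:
K = 2*sqrt(2) (K = sqrt(8) = 2*sqrt(2) ≈ 2.8284)
d = -5 (d = 2 + (-4 - 3) = 2 - 7 = -5)
Z(N, v) = 8 - 3*N - 3*v (Z(N, v) = 8 + (N + v)*(-3) = 8 + (-3*N - 3*v) = 8 - 3*N - 3*v)
(13 + K)*Z(d, 6) = (13 + 2*sqrt(2))*(8 - 3*(-5) - 3*6) = (13 + 2*sqrt(2))*(8 + 15 - 18) = (13 + 2*sqrt(2))*5 = 65 + 10*sqrt(2)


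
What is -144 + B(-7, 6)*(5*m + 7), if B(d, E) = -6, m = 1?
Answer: -216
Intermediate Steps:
-144 + B(-7, 6)*(5*m + 7) = -144 - 6*(5*1 + 7) = -144 - 6*(5 + 7) = -144 - 6*12 = -144 - 72 = -216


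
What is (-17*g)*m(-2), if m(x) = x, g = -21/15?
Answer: -238/5 ≈ -47.600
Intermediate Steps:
g = -7/5 (g = -21*1/15 = -7/5 ≈ -1.4000)
(-17*g)*m(-2) = -17*(-7/5)*(-2) = (119/5)*(-2) = -238/5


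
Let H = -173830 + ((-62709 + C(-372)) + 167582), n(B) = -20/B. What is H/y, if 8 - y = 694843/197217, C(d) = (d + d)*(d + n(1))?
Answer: 43918450947/882893 ≈ 49744.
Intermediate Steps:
C(d) = 2*d*(-20 + d) (C(d) = (d + d)*(d - 20/1) = (2*d)*(d - 20*1) = (2*d)*(d - 20) = (2*d)*(-20 + d) = 2*d*(-20 + d))
y = 882893/197217 (y = 8 - 694843/197217 = 882893/197217 ≈ 4.4768)
H = 222691 (H = -173830 + ((-62709 + 2*(-372)*(-20 - 372)) + 167582) = -173830 + ((-62709 + 2*(-372)*(-392)) + 167582) = -173830 + ((-62709 + 291648) + 167582) = -173830 + (228939 + 167582) = -173830 + 396521 = 222691)
H/y = 222691/(882893/197217) = 222691*(197217/882893) = 43918450947/882893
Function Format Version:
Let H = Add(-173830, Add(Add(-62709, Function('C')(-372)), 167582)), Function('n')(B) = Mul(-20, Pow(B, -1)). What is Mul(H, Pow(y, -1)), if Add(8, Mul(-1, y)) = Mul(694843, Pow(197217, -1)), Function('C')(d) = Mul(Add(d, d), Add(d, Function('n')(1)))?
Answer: Rational(43918450947, 882893) ≈ 49744.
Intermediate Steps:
Function('C')(d) = Mul(2, d, Add(-20, d)) (Function('C')(d) = Mul(Add(d, d), Add(d, Mul(-20, Pow(1, -1)))) = Mul(Mul(2, d), Add(d, Mul(-20, 1))) = Mul(Mul(2, d), Add(d, -20)) = Mul(Mul(2, d), Add(-20, d)) = Mul(2, d, Add(-20, d)))
y = Rational(882893, 197217) (y = Add(8, Mul(-1, Mul(694843, Pow(197217, -1)))) = Add(8, Mul(-1, Mul(694843, Rational(1, 197217)))) = Add(8, Mul(-1, Rational(694843, 197217))) = Add(8, Rational(-694843, 197217)) = Rational(882893, 197217) ≈ 4.4768)
H = 222691 (H = Add(-173830, Add(Add(-62709, Mul(2, -372, Add(-20, -372))), 167582)) = Add(-173830, Add(Add(-62709, Mul(2, -372, -392)), 167582)) = Add(-173830, Add(Add(-62709, 291648), 167582)) = Add(-173830, Add(228939, 167582)) = Add(-173830, 396521) = 222691)
Mul(H, Pow(y, -1)) = Mul(222691, Pow(Rational(882893, 197217), -1)) = Mul(222691, Rational(197217, 882893)) = Rational(43918450947, 882893)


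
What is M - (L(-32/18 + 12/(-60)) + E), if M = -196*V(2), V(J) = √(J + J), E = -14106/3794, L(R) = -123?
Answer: -503240/1897 ≈ -265.28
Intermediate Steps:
E = -7053/1897 (E = -14106*1/3794 = -7053/1897 ≈ -3.7180)
V(J) = √2*√J (V(J) = √(2*J) = √2*√J)
M = -392 (M = -196*√2*√2 = -196*2 = -392)
M - (L(-32/18 + 12/(-60)) + E) = -392 - (-123 - 7053/1897) = -392 - 1*(-240384/1897) = -392 + 240384/1897 = -503240/1897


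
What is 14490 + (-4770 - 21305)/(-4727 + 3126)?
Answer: 23224565/1601 ≈ 14506.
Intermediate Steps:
14490 + (-4770 - 21305)/(-4727 + 3126) = 14490 - 26075/(-1601) = 14490 - 26075*(-1/1601) = 14490 + 26075/1601 = 23224565/1601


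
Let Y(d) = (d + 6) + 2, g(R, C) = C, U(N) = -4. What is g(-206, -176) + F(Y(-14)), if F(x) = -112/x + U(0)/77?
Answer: -36356/231 ≈ -157.39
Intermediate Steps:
Y(d) = 8 + d (Y(d) = (6 + d) + 2 = 8 + d)
F(x) = -4/77 - 112/x (F(x) = -112/x - 4/77 = -4/77 - 112/x)
g(-206, -176) + F(Y(-14)) = -176 + (-4/77 - 112/(8 - 14)) = -176 + (-4/77 - 112/(-6)) = -176 + (-4/77 - 112*(-⅙)) = -176 + (-4/77 + 56/3) = -176 + 4300/231 = -36356/231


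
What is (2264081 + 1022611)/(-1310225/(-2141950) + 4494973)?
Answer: 93865732392/128373449701 ≈ 0.73119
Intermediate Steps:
(2264081 + 1022611)/(-1310225/(-2141950) + 4494973) = 3286692/(-1310225*(-1/2141950) + 4494973) = 3286692/(52409/85678 + 4494973) = 3286692/(385120349103/85678) = 3286692*(85678/385120349103) = 93865732392/128373449701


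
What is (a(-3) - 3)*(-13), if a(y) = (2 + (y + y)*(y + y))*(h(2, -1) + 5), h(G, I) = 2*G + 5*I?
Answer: -1937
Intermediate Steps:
a(y) = 8 + 16*y² (a(y) = (2 + (y + y)*(y + y))*((2*2 + 5*(-1)) + 5) = (2 + (2*y)*(2*y))*((4 - 5) + 5) = (2 + 4*y²)*(-1 + 5) = (2 + 4*y²)*4 = 8 + 16*y²)
(a(-3) - 3)*(-13) = ((8 + 16*(-3)²) - 3)*(-13) = ((8 + 16*9) - 3)*(-13) = ((8 + 144) - 3)*(-13) = (152 - 3)*(-13) = 149*(-13) = -1937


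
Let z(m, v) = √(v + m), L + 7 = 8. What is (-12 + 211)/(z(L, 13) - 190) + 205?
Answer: 3679910/18043 - 199*√14/36086 ≈ 203.93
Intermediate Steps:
L = 1 (L = -7 + 8 = 1)
z(m, v) = √(m + v)
(-12 + 211)/(z(L, 13) - 190) + 205 = (-12 + 211)/(√(1 + 13) - 190) + 205 = 199/(√14 - 190) + 205 = 199/(-190 + √14) + 205 = 205 + 199/(-190 + √14)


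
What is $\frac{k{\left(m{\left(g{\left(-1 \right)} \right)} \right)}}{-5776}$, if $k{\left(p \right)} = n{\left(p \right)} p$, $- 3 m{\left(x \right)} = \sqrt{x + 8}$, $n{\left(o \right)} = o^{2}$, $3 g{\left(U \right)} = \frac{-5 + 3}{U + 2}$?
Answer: $\frac{11 \sqrt{66}}{701784} \approx 0.00012734$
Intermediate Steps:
$g{\left(U \right)} = - \frac{2}{3 \left(2 + U\right)}$ ($g{\left(U \right)} = \frac{\left(-5 + 3\right) \frac{1}{U + 2}}{3} = \frac{\left(-2\right) \frac{1}{2 + U}}{3} = - \frac{2}{3 \left(2 + U\right)}$)
$m{\left(x \right)} = - \frac{\sqrt{8 + x}}{3}$ ($m{\left(x \right)} = - \frac{\sqrt{x + 8}}{3} = - \frac{\sqrt{8 + x}}{3}$)
$k{\left(p \right)} = p^{3}$ ($k{\left(p \right)} = p^{2} p = p^{3}$)
$\frac{k{\left(m{\left(g{\left(-1 \right)} \right)} \right)}}{-5776} = \frac{\left(- \frac{\sqrt{8 - \frac{2}{6 + 3 \left(-1\right)}}}{3}\right)^{3}}{-5776} = \left(- \frac{\sqrt{8 - \frac{2}{6 - 3}}}{3}\right)^{3} \left(- \frac{1}{5776}\right) = \left(- \frac{\sqrt{8 - \frac{2}{3}}}{3}\right)^{3} \left(- \frac{1}{5776}\right) = \left(- \frac{\sqrt{\frac{22}{3}}}{3}\right)^{3} \left(- \frac{1}{5776}\right) = \left(- \frac{\frac{1}{3} \sqrt{66}}{3}\right)^{3} \left(- \frac{1}{5776}\right) = \left(- \frac{\sqrt{66}}{9}\right)^{3} \left(- \frac{1}{5776}\right) = - \frac{22 \sqrt{66}}{243} \left(- \frac{1}{5776}\right) = \frac{11 \sqrt{66}}{701784}$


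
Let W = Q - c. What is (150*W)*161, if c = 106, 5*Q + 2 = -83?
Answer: -2970450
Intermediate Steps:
Q = -17 (Q = -2/5 + (1/5)*(-83) = -2/5 - 83/5 = -17)
W = -123 (W = -17 - 1*106 = -17 - 106 = -123)
(150*W)*161 = (150*(-123))*161 = -18450*161 = -2970450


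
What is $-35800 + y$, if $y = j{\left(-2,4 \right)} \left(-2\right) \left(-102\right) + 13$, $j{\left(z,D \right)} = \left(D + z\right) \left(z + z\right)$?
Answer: $-37419$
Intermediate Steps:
$j{\left(z,D \right)} = 2 z \left(D + z\right)$ ($j{\left(z,D \right)} = \left(D + z\right) 2 z = 2 z \left(D + z\right)$)
$y = -1619$ ($y = 2 \left(-2\right) \left(4 - 2\right) \left(-2\right) \left(-102\right) + 13 = 2 \left(-2\right) 2 \left(-2\right) \left(-102\right) + 13 = \left(-8\right) \left(-2\right) \left(-102\right) + 13 = 16 \left(-102\right) + 13 = -1632 + 13 = -1619$)
$-35800 + y = -35800 - 1619 = -37419$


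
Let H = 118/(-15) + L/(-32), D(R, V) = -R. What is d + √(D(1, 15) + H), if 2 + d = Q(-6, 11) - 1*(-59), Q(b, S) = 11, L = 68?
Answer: 68 + I*√39570/60 ≈ 68.0 + 3.3154*I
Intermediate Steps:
d = 68 (d = -2 + (11 - 1*(-59)) = -2 + (11 + 59) = -2 + 70 = 68)
H = -1199/120 (H = 118/(-15) + 68/(-32) = 118*(-1/15) + 68*(-1/32) = -118/15 - 17/8 = -1199/120 ≈ -9.9917)
d + √(D(1, 15) + H) = 68 + √(-1*1 - 1199/120) = 68 + √(-1 - 1199/120) = 68 + √(-1319/120) = 68 + I*√39570/60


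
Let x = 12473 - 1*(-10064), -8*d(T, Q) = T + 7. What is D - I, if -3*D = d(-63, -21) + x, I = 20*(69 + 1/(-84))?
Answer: -62261/7 ≈ -8894.4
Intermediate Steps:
d(T, Q) = -7/8 - T/8 (d(T, Q) = -(T + 7)/8 = -(7 + T)/8 = -7/8 - T/8)
x = 22537 (x = 12473 + 10064 = 22537)
I = 28975/21 (I = 20*(69 - 1/84) = 20*(5795/84) = 28975/21 ≈ 1379.8)
D = -22544/3 (D = -((-7/8 - ⅛*(-63)) + 22537)/3 = -((-7/8 + 63/8) + 22537)/3 = -(7 + 22537)/3 = -⅓*22544 = -22544/3 ≈ -7514.7)
D - I = -22544/3 - 1*28975/21 = -22544/3 - 28975/21 = -62261/7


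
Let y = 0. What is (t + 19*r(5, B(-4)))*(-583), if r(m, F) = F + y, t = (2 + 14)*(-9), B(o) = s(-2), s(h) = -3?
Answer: 117183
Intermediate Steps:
B(o) = -3
t = -144 (t = 16*(-9) = -144)
r(m, F) = F (r(m, F) = F + 0 = F)
(t + 19*r(5, B(-4)))*(-583) = (-144 + 19*(-3))*(-583) = (-144 - 57)*(-583) = -201*(-583) = 117183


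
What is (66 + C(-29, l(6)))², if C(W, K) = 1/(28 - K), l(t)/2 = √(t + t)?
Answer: 36911701/8464 + 12151*√3/16928 ≈ 4362.3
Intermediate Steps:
l(t) = 2*√2*√t (l(t) = 2*√(t + t) = 2*√(2*t) = 2*(√2*√t) = 2*√2*√t)
(66 + C(-29, l(6)))² = (66 - 1/(-28 + 2*√2*√6))² = (66 - 1/(-28 + 4*√3))²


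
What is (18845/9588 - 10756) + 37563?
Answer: 257044361/9588 ≈ 26809.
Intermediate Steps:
(18845/9588 - 10756) + 37563 = -103109683/9588 + 37563 = 257044361/9588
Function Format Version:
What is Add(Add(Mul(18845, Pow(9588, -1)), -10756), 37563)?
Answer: Rational(257044361, 9588) ≈ 26809.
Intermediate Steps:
Add(Add(Mul(18845, Pow(9588, -1)), -10756), 37563) = Add(Add(Mul(18845, Rational(1, 9588)), -10756), 37563) = Add(Add(Rational(18845, 9588), -10756), 37563) = Add(Rational(-103109683, 9588), 37563) = Rational(257044361, 9588)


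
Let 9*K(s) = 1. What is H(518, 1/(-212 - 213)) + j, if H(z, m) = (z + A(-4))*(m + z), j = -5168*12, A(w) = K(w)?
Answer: 87704843/425 ≈ 2.0636e+5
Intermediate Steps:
K(s) = ⅑ (K(s) = (⅑)*1 = ⅑)
A(w) = ⅑
j = -62016
H(z, m) = (⅑ + z)*(m + z) (H(z, m) = (z + ⅑)*(m + z) = (⅑ + z)*(m + z))
H(518, 1/(-212 - 213)) + j = (518² + 1/(9*(-212 - 213)) + (⅑)*518 + 518/(-212 - 213)) - 62016 = (268324 + (⅑)/(-425) + 518/9 + 518/(-425)) - 62016 = (268324 + (⅑)*(-1/425) + 518/9 - 1/425*518) - 62016 = (268324 - 1/3825 + 518/9 - 518/425) - 62016 = 114061643/425 - 62016 = 87704843/425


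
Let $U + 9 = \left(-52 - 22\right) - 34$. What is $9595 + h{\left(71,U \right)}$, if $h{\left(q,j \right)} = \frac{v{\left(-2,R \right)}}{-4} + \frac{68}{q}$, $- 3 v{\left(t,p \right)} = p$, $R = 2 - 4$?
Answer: $\frac{4087807}{426} \approx 9595.8$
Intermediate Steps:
$R = -2$
$v{\left(t,p \right)} = - \frac{p}{3}$
$U = -117$ ($U = -9 - 108 = -117$)
$h{\left(q,j \right)} = - \frac{1}{6} + \frac{68}{q}$ ($h{\left(q,j \right)} = \frac{\left(- \frac{1}{3}\right) \left(-2\right)}{-4} + \frac{68}{q} = \frac{2}{3} \left(- \frac{1}{4}\right) + \frac{68}{q} = - \frac{1}{6} + \frac{68}{q}$)
$9595 + h{\left(71,U \right)} = 9595 + \frac{408 - 71}{6 \cdot 71} = 9595 + \frac{1}{6} \cdot \frac{1}{71} \left(408 - 71\right) = 9595 + \frac{1}{6} \cdot \frac{1}{71} \cdot 337 = 9595 + \frac{337}{426} = \frac{4087807}{426}$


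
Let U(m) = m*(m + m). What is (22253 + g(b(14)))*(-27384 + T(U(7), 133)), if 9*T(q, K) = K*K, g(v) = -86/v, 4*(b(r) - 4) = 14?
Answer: -76321932841/135 ≈ -5.6535e+8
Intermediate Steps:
b(r) = 15/2 (b(r) = 4 + (¼)*14 = 4 + 7/2 = 15/2)
U(m) = 2*m² (U(m) = m*(2*m) = 2*m²)
T(q, K) = K²/9 (T(q, K) = (K*K)/9 = K²/9)
(22253 + g(b(14)))*(-27384 + T(U(7), 133)) = (22253 - 86/15/2)*(-27384 + (⅑)*133²) = (22253 - 86*2/15)*(-27384 + (⅑)*17689) = (22253 - 172/15)*(-27384 + 17689/9) = (333623/15)*(-228767/9) = -76321932841/135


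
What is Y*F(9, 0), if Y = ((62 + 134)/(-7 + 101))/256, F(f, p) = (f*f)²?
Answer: 321489/6016 ≈ 53.439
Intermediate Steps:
F(f, p) = f⁴ (F(f, p) = (f²)² = f⁴)
Y = 49/6016 (Y = (196/94)*(1/256) = (196*(1/94))*(1/256) = (98/47)*(1/256) = 49/6016 ≈ 0.0081449)
Y*F(9, 0) = (49/6016)*9⁴ = (49/6016)*6561 = 321489/6016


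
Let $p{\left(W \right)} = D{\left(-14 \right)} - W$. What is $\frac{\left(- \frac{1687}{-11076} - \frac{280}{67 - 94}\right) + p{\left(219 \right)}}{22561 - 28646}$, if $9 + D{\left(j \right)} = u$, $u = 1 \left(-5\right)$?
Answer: $\frac{22177429}{606577140} \approx 0.036562$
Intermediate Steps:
$u = -5$
$D{\left(j \right)} = -14$ ($D{\left(j \right)} = -9 - 5 = -14$)
$p{\left(W \right)} = -14 - W$
$\frac{\left(- \frac{1687}{-11076} - \frac{280}{67 - 94}\right) + p{\left(219 \right)}}{22561 - 28646} = \frac{\left(- \frac{1687}{-11076} - \frac{280}{67 - 94}\right) - 233}{22561 - 28646} = \frac{\left(\left(-1687\right) \left(- \frac{1}{11076}\right) - \frac{280}{67 - 94}\right) - 233}{-6085} = \left(\left(\frac{1687}{11076} - \frac{280}{-27}\right) - 233\right) \left(- \frac{1}{6085}\right) = \left(\left(\frac{1687}{11076} - - \frac{280}{27}\right) - 233\right) \left(- \frac{1}{6085}\right) = \left(\left(\frac{1687}{11076} + \frac{280}{27}\right) - 233\right) \left(- \frac{1}{6085}\right) = \left(\frac{1048943}{99684} - 233\right) \left(- \frac{1}{6085}\right) = \left(- \frac{22177429}{99684}\right) \left(- \frac{1}{6085}\right) = \frac{22177429}{606577140}$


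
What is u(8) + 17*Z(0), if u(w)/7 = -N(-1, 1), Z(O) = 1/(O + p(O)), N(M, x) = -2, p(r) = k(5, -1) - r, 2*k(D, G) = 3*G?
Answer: 8/3 ≈ 2.6667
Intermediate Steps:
k(D, G) = 3*G/2 (k(D, G) = (3*G)/2 = 3*G/2)
p(r) = -3/2 - r (p(r) = (3/2)*(-1) - r = -3/2 - r)
Z(O) = -⅔ (Z(O) = 1/(O + (-3/2 - O)) = 1/(-3/2) = -⅔)
u(w) = 14 (u(w) = 7*(-1*(-2)) = 7*2 = 14)
u(8) + 17*Z(0) = 14 + 17*(-⅔) = 14 - 34/3 = 8/3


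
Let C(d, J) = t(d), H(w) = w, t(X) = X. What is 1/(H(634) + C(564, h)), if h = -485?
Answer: 1/1198 ≈ 0.00083472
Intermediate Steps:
C(d, J) = d
1/(H(634) + C(564, h)) = 1/(634 + 564) = 1/1198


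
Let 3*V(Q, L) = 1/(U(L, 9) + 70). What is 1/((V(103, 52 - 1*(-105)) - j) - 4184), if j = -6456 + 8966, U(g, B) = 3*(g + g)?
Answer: -3036/20322983 ≈ -0.00014939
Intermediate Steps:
U(g, B) = 6*g (U(g, B) = 3*(2*g) = 6*g)
j = 2510
V(Q, L) = 1/(3*(70 + 6*L)) (V(Q, L) = 1/(3*(6*L + 70)) = 1/(3*(70 + 6*L)))
1/((V(103, 52 - 1*(-105)) - j) - 4184) = 1/((1/(6*(35 + 3*(52 - 1*(-105)))) - 1*2510) - 4184) = 1/((1/(6*(35 + 3*(52 + 105))) - 2510) - 4184) = 1/((1/(6*(35 + 3*157)) - 2510) - 4184) = 1/((1/(6*(35 + 471)) - 2510) - 4184) = 1/(((⅙)/506 - 2510) - 4184) = 1/(((⅙)*(1/506) - 2510) - 4184) = 1/((1/3036 - 2510) - 4184) = 1/(-7620359/3036 - 4184) = 1/(-20322983/3036) = -3036/20322983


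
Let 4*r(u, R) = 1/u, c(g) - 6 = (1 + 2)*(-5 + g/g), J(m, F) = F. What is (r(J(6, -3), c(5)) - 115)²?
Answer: 1907161/144 ≈ 13244.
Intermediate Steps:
c(g) = -6 (c(g) = 6 + (1 + 2)*(-5 + g/g) = 6 + 3*(-5 + 1) = 6 + 3*(-4) = 6 - 12 = -6)
r(u, R) = 1/(4*u)
(r(J(6, -3), c(5)) - 115)² = ((¼)/(-3) - 115)² = ((¼)*(-⅓) - 115)² = (-1/12 - 115)² = (-1381/12)² = 1907161/144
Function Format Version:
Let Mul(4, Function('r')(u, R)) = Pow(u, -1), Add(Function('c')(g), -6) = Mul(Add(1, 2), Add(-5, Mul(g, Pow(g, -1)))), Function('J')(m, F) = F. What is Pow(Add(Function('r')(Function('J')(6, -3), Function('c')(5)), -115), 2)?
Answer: Rational(1907161, 144) ≈ 13244.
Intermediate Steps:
Function('c')(g) = -6 (Function('c')(g) = Add(6, Mul(Add(1, 2), Add(-5, Mul(g, Pow(g, -1))))) = Add(6, Mul(3, Add(-5, 1))) = Add(6, Mul(3, -4)) = Add(6, -12) = -6)
Function('r')(u, R) = Mul(Rational(1, 4), Pow(u, -1))
Pow(Add(Function('r')(Function('J')(6, -3), Function('c')(5)), -115), 2) = Pow(Add(Mul(Rational(1, 4), Pow(-3, -1)), -115), 2) = Pow(Add(Mul(Rational(1, 4), Rational(-1, 3)), -115), 2) = Pow(Add(Rational(-1, 12), -115), 2) = Pow(Rational(-1381, 12), 2) = Rational(1907161, 144)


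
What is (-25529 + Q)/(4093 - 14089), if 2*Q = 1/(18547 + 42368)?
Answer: 3110198069/1217812680 ≈ 2.5539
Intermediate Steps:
Q = 1/121830 (Q = 1/(2*(18547 + 42368)) = (½)/60915 = (½)*(1/60915) = 1/121830 ≈ 8.2082e-6)
(-25529 + Q)/(4093 - 14089) = (-25529 + 1/121830)/(4093 - 14089) = -3110198069/121830/(-9996) = -3110198069/121830*(-1/9996) = 3110198069/1217812680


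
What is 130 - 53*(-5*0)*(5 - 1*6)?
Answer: 130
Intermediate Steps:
130 - 53*(-5*0)*(5 - 1*6) = 130 - 0*(5 - 6) = 130 - 0*(-1) = 130 - 53*0 = 130 + 0 = 130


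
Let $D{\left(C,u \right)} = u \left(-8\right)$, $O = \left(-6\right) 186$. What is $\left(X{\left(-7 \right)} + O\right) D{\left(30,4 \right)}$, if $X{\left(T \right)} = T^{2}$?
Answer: $34144$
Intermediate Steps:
$O = -1116$
$D{\left(C,u \right)} = - 8 u$
$\left(X{\left(-7 \right)} + O\right) D{\left(30,4 \right)} = \left(\left(-7\right)^{2} - 1116\right) \left(\left(-8\right) 4\right) = \left(49 - 1116\right) \left(-32\right) = \left(-1067\right) \left(-32\right) = 34144$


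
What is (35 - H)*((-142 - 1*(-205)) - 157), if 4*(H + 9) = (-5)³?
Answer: -14147/2 ≈ -7073.5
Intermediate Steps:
H = -161/4 (H = -9 + (¼)*(-5)³ = -9 + (¼)*(-125) = -9 - 125/4 = -161/4 ≈ -40.250)
(35 - H)*((-142 - 1*(-205)) - 157) = (35 - 1*(-161/4))*((-142 - 1*(-205)) - 157) = (35 + 161/4)*((-142 + 205) - 157) = 301*(63 - 157)/4 = (301/4)*(-94) = -14147/2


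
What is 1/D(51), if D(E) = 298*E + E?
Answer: 1/15249 ≈ 6.5578e-5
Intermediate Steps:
D(E) = 299*E
1/D(51) = 1/(299*51) = 1/15249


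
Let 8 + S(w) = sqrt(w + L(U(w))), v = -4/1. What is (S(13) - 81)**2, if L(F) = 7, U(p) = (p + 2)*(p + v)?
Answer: 7941 - 356*sqrt(5) ≈ 7145.0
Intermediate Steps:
v = -4 (v = -4*1 = -4)
U(p) = (-4 + p)*(2 + p) (U(p) = (p + 2)*(p - 4) = (2 + p)*(-4 + p) = (-4 + p)*(2 + p))
S(w) = -8 + sqrt(7 + w) (S(w) = -8 + sqrt(w + 7) = -8 + sqrt(7 + w))
(S(13) - 81)**2 = ((-8 + sqrt(7 + 13)) - 81)**2 = ((-8 + sqrt(20)) - 81)**2 = ((-8 + 2*sqrt(5)) - 81)**2 = (-89 + 2*sqrt(5))**2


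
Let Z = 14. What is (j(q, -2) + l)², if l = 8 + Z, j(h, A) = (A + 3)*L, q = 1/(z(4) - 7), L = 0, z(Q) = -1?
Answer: 484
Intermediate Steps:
q = -⅛ (q = 1/(-1 - 7) = 1/(-8) = -⅛ ≈ -0.12500)
j(h, A) = 0 (j(h, A) = (A + 3)*0 = (3 + A)*0 = 0)
l = 22 (l = 8 + 14 = 22)
(j(q, -2) + l)² = (0 + 22)² = 22² = 484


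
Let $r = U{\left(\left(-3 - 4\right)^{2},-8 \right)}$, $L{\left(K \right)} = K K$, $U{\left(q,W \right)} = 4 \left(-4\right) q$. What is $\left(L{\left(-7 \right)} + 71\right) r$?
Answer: $-94080$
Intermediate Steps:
$U{\left(q,W \right)} = - 16 q$
$L{\left(K \right)} = K^{2}$
$r = -784$ ($r = - 16 \left(-3 - 4\right)^{2} = - 16 \left(-7\right)^{2} = \left(-16\right) 49 = -784$)
$\left(L{\left(-7 \right)} + 71\right) r = \left(\left(-7\right)^{2} + 71\right) \left(-784\right) = \left(49 + 71\right) \left(-784\right) = 120 \left(-784\right) = -94080$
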